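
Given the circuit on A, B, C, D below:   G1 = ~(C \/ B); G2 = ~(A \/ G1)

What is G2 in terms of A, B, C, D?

G1 = ~(C \/ B)
G2 = ~(A \/ G1) = ~(A \/ (~(C \/ B)))

~(A \/ (~(C \/ B)))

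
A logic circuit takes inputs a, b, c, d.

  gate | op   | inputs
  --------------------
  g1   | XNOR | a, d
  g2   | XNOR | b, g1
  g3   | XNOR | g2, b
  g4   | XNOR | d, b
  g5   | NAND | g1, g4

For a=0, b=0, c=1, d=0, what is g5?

0

g1 = 0 XNOR 0 = 1
g4 = 0 XNOR 0 = 1
g5 = 1 NAND 1 = 0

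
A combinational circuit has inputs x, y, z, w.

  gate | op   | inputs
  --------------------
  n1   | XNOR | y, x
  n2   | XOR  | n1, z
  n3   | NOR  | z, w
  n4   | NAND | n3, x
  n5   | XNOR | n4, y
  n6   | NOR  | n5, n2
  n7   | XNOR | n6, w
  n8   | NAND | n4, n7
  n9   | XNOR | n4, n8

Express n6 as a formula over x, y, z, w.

(((z NOR w) NAND x) XNOR y) NOR ((y XNOR x) XOR z)

n1 = y XNOR x
n2 = n1 XOR z = (y XNOR x) XOR z
n3 = z NOR w
n4 = n3 NAND x = (z NOR w) NAND x
n5 = n4 XNOR y = ((z NOR w) NAND x) XNOR y
n6 = n5 NOR n2 = (((z NOR w) NAND x) XNOR y) NOR ((y XNOR x) XOR z)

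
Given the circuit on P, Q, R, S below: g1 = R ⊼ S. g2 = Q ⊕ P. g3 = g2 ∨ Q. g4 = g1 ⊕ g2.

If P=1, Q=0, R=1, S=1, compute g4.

g1 = 1 ⊼ 1 = 0
g2 = 0 ⊕ 1 = 1
g4 = 0 ⊕ 1 = 1

1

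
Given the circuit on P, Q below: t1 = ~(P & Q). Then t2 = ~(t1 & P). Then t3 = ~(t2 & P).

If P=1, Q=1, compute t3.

t1 = ~(1 & 1) = 0
t2 = ~(0 & 1) = 1
t3 = ~(1 & 1) = 0

0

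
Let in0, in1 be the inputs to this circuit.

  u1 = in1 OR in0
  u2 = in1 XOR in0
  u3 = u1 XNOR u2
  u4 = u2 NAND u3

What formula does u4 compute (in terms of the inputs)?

(in1 XOR in0) NAND ((in1 OR in0) XNOR (in1 XOR in0))

u1 = in1 OR in0
u2 = in1 XOR in0
u3 = u1 XNOR u2 = (in1 OR in0) XNOR (in1 XOR in0)
u4 = u2 NAND u3 = (in1 XOR in0) NAND ((in1 OR in0) XNOR (in1 XOR in0))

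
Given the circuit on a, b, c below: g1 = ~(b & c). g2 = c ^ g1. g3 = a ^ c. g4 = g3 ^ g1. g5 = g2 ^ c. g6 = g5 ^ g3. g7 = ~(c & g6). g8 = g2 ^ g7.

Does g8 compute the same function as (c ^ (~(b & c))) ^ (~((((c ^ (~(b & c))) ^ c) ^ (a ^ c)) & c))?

g1 = ~(b & c)
g2 = c ^ g1 = c ^ (~(b & c))
g3 = a ^ c
g5 = g2 ^ c = (c ^ (~(b & c))) ^ c
g6 = g5 ^ g3 = ((c ^ (~(b & c))) ^ c) ^ (a ^ c)
g7 = ~(c & g6) = ~(c & (((c ^ (~(b & c))) ^ c) ^ (a ^ c)))
g8 = g2 ^ g7 = (c ^ (~(b & c))) ^ (~(c & (((c ^ (~(b & c))) ^ c) ^ (a ^ c))))
At a=0, b=0, c=0: circuit gives 0, formula gives 0.
At a=0, b=0, c=1: circuit gives 1, formula gives 1.
Agrees on all 8 inputs.

Yes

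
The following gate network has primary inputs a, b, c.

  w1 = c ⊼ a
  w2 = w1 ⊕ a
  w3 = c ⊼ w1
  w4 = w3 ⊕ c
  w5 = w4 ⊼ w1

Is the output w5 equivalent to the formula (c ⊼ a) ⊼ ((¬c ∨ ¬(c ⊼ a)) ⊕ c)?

Yes

w1 = c ⊼ a
w3 = c ⊼ w1 = c ⊼ (c ⊼ a)
w4 = w3 ⊕ c = (c ⊼ (c ⊼ a)) ⊕ c
w5 = w4 ⊼ w1 = ((c ⊼ (c ⊼ a)) ⊕ c) ⊼ (c ⊼ a)
At a=0, b=0, c=0: circuit gives 0, formula gives 0.
At a=1, b=0, c=1: circuit gives 1, formula gives 1.
Agrees on all 8 inputs.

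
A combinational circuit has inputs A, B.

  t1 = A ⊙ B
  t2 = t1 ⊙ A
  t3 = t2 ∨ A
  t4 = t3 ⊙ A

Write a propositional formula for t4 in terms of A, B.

t1 = A ⊙ B
t2 = t1 ⊙ A = (A ⊙ B) ⊙ A
t3 = t2 ∨ A = ((A ⊙ B) ⊙ A) ∨ A
t4 = t3 ⊙ A = (((A ⊙ B) ⊙ A) ∨ A) ⊙ A

(((A ⊙ B) ⊙ A) ∨ A) ⊙ A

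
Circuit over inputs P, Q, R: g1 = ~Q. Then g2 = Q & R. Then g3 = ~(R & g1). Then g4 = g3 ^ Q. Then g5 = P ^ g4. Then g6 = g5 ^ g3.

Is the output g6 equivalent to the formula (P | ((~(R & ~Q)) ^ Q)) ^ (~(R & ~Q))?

g1 = ~Q
g3 = ~(R & g1) = ~(R & ~Q)
g4 = g3 ^ Q = (~(R & ~Q)) ^ Q
g5 = P ^ g4 = P ^ ((~(R & ~Q)) ^ Q)
g6 = g5 ^ g3 = (P ^ ((~(R & ~Q)) ^ Q)) ^ (~(R & ~Q))
At P=1, Q=0, R=0: circuit gives 1, formula gives 0.

No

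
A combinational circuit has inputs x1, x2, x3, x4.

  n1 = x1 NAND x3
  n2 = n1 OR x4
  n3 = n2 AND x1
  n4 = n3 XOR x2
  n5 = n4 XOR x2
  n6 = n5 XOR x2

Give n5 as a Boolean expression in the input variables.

n1 = x1 NAND x3
n2 = n1 OR x4 = (x1 NAND x3) OR x4
n3 = n2 AND x1 = ((x1 NAND x3) OR x4) AND x1
n4 = n3 XOR x2 = (((x1 NAND x3) OR x4) AND x1) XOR x2
n5 = n4 XOR x2 = ((((x1 NAND x3) OR x4) AND x1) XOR x2) XOR x2

((((x1 NAND x3) OR x4) AND x1) XOR x2) XOR x2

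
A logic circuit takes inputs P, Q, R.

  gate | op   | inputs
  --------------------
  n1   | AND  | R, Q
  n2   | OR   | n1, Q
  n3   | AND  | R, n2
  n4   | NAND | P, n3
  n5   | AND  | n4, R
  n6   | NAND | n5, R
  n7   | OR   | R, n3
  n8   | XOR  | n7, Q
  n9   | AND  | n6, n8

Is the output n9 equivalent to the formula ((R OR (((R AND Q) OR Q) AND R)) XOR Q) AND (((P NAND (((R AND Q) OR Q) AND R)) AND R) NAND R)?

n1 = R AND Q
n2 = n1 OR Q = (R AND Q) OR Q
n3 = R AND n2 = R AND ((R AND Q) OR Q)
n4 = P NAND n3 = P NAND (R AND ((R AND Q) OR Q))
n5 = n4 AND R = (P NAND (R AND ((R AND Q) OR Q))) AND R
n6 = n5 NAND R = ((P NAND (R AND ((R AND Q) OR Q))) AND R) NAND R
n7 = R OR n3 = R OR (R AND ((R AND Q) OR Q))
n8 = n7 XOR Q = (R OR (R AND ((R AND Q) OR Q))) XOR Q
n9 = n6 AND n8 = (((P NAND (R AND ((R AND Q) OR Q))) AND R) NAND R) AND ((R OR (R AND ((R AND Q) OR Q))) XOR Q)
At P=0, Q=0, R=0: circuit gives 0, formula gives 0.
At P=0, Q=1, R=0: circuit gives 1, formula gives 1.
Agrees on all 8 inputs.

Yes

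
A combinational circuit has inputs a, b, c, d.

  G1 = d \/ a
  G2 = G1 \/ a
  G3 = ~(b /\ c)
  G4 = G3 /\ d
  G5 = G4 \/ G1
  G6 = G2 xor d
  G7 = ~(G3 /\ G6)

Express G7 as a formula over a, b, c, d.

~((~(b /\ c)) /\ (((d \/ a) \/ a) xor d))

G1 = d \/ a
G2 = G1 \/ a = (d \/ a) \/ a
G3 = ~(b /\ c)
G6 = G2 xor d = ((d \/ a) \/ a) xor d
G7 = ~(G3 /\ G6) = ~((~(b /\ c)) /\ (((d \/ a) \/ a) xor d))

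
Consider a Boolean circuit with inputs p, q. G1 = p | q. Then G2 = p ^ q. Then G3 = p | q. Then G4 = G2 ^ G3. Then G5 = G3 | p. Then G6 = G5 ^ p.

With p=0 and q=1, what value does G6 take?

G3 = 0 | 1 = 1
G5 = 1 | 0 = 1
G6 = 1 ^ 0 = 1

1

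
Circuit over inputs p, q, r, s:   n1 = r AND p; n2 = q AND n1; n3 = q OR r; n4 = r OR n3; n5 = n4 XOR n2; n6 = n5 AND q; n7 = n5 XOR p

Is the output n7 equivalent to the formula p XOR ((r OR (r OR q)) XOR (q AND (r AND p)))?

Yes

n1 = r AND p
n2 = q AND n1 = q AND (r AND p)
n3 = q OR r
n4 = r OR n3 = r OR (q OR r)
n5 = n4 XOR n2 = (r OR (q OR r)) XOR (q AND (r AND p))
n7 = n5 XOR p = ((r OR (q OR r)) XOR (q AND (r AND p))) XOR p
At p=0, q=0, r=0, s=0: circuit gives 0, formula gives 0.
At p=0, q=0, r=1, s=0: circuit gives 1, formula gives 1.
Agrees on all 16 inputs.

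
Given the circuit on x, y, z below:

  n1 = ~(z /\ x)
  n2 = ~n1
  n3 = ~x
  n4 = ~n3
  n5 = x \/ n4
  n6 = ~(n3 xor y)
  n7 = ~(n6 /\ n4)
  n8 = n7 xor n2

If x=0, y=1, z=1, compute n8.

n1 = ~(1 /\ 0) = 1
n2 = ~1 = 0
n3 = ~0 = 1
n4 = ~1 = 0
n6 = ~(1 xor 1) = 1
n7 = ~(1 /\ 0) = 1
n8 = 1 xor 0 = 1

1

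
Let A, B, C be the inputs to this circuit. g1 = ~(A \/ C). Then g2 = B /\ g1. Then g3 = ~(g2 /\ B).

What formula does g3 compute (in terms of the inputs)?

~((B /\ (~(A \/ C))) /\ B)

g1 = ~(A \/ C)
g2 = B /\ g1 = B /\ (~(A \/ C))
g3 = ~(g2 /\ B) = ~((B /\ (~(A \/ C))) /\ B)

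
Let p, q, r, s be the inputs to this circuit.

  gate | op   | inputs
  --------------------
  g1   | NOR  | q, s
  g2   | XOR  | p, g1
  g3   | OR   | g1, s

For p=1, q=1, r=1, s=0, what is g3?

0

g1 = 1 NOR 0 = 0
g3 = 0 OR 0 = 0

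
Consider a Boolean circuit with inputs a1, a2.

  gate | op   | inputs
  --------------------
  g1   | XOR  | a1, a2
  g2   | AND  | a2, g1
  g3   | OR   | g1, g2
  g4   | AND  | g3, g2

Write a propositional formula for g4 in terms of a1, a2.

g1 = a1 XOR a2
g2 = a2 AND g1 = a2 AND (a1 XOR a2)
g3 = g1 OR g2 = (a1 XOR a2) OR (a2 AND (a1 XOR a2))
g4 = g3 AND g2 = ((a1 XOR a2) OR (a2 AND (a1 XOR a2))) AND (a2 AND (a1 XOR a2))

((a1 XOR a2) OR (a2 AND (a1 XOR a2))) AND (a2 AND (a1 XOR a2))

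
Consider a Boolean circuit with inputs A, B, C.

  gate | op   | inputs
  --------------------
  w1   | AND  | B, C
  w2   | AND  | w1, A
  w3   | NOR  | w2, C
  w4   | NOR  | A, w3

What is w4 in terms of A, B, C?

w1 = B AND C
w2 = w1 AND A = (B AND C) AND A
w3 = w2 NOR C = ((B AND C) AND A) NOR C
w4 = A NOR w3 = A NOR (((B AND C) AND A) NOR C)

A NOR (((B AND C) AND A) NOR C)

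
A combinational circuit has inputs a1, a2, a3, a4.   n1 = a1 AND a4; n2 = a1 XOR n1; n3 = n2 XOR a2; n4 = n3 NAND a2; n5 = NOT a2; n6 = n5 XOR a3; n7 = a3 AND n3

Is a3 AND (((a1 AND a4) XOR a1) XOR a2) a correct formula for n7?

n1 = a1 AND a4
n2 = a1 XOR n1 = a1 XOR (a1 AND a4)
n3 = n2 XOR a2 = (a1 XOR (a1 AND a4)) XOR a2
n7 = a3 AND n3 = a3 AND ((a1 XOR (a1 AND a4)) XOR a2)
At a1=0, a2=0, a3=0, a4=0: circuit gives 0, formula gives 0.
At a1=0, a2=1, a3=1, a4=0: circuit gives 1, formula gives 1.
Agrees on all 16 inputs.

Yes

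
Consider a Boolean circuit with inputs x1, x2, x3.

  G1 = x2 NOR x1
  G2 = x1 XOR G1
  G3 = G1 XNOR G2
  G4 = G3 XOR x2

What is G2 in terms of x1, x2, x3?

x1 XOR (x2 NOR x1)

G1 = x2 NOR x1
G2 = x1 XOR G1 = x1 XOR (x2 NOR x1)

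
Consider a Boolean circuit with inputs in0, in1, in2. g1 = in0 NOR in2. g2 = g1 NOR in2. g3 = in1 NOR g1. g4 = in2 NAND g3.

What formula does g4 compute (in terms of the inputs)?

in2 NAND (in1 NOR (in0 NOR in2))

g1 = in0 NOR in2
g3 = in1 NOR g1 = in1 NOR (in0 NOR in2)
g4 = in2 NAND g3 = in2 NAND (in1 NOR (in0 NOR in2))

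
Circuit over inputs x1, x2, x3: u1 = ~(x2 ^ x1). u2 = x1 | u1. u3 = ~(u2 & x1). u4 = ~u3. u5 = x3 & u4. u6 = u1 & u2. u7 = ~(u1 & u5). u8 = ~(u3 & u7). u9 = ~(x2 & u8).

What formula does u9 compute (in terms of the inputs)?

u1 = ~(x2 ^ x1)
u2 = x1 | u1 = x1 | (~(x2 ^ x1))
u3 = ~(u2 & x1) = ~((x1 | (~(x2 ^ x1))) & x1)
u4 = ~u3 = ~(~((x1 | (~(x2 ^ x1))) & x1))
u5 = x3 & u4 = x3 & ~(~((x1 | (~(x2 ^ x1))) & x1))
u7 = ~(u1 & u5) = ~((~(x2 ^ x1)) & (x3 & ~(~((x1 | (~(x2 ^ x1))) & x1))))
u8 = ~(u3 & u7) = ~((~((x1 | (~(x2 ^ x1))) & x1)) & (~((~(x2 ^ x1)) & (x3 & ~(~((x1 | (~(x2 ^ x1))) & x1))))))
u9 = ~(x2 & u8) = ~(x2 & (~((~((x1 | (~(x2 ^ x1))) & x1)) & (~((~(x2 ^ x1)) & (x3 & ~(~((x1 | (~(x2 ^ x1))) & x1))))))))

~(x2 & (~((~((x1 | (~(x2 ^ x1))) & x1)) & (~((~(x2 ^ x1)) & (x3 & ~(~((x1 | (~(x2 ^ x1))) & x1))))))))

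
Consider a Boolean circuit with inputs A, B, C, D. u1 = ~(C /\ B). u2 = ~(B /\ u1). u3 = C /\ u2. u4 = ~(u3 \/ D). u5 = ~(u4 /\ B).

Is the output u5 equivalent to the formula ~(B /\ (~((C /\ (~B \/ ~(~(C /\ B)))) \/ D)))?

u1 = ~(C /\ B)
u2 = ~(B /\ u1) = ~(B /\ (~(C /\ B)))
u3 = C /\ u2 = C /\ (~(B /\ (~(C /\ B))))
u4 = ~(u3 \/ D) = ~((C /\ (~(B /\ (~(C /\ B))))) \/ D)
u5 = ~(u4 /\ B) = ~((~((C /\ (~(B /\ (~(C /\ B))))) \/ D)) /\ B)
At A=0, B=1, C=0, D=0: circuit gives 0, formula gives 0.
At A=0, B=0, C=0, D=0: circuit gives 1, formula gives 1.
Agrees on all 16 inputs.

Yes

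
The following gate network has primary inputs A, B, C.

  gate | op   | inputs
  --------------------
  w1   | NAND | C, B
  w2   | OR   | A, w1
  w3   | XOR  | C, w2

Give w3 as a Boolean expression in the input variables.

C XOR (A OR (C NAND B))

w1 = C NAND B
w2 = A OR w1 = A OR (C NAND B)
w3 = C XOR w2 = C XOR (A OR (C NAND B))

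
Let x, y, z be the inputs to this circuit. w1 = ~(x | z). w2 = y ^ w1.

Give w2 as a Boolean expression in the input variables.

y ^ (~(x | z))

w1 = ~(x | z)
w2 = y ^ w1 = y ^ (~(x | z))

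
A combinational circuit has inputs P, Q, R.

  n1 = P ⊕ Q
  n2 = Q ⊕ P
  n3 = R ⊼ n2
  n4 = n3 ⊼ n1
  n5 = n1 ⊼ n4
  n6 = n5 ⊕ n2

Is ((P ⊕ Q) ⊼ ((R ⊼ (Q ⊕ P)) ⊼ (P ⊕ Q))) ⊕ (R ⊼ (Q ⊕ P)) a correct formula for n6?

No

n1 = P ⊕ Q
n2 = Q ⊕ P
n3 = R ⊼ n2 = R ⊼ (Q ⊕ P)
n4 = n3 ⊼ n1 = (R ⊼ (Q ⊕ P)) ⊼ (P ⊕ Q)
n5 = n1 ⊼ n4 = (P ⊕ Q) ⊼ ((R ⊼ (Q ⊕ P)) ⊼ (P ⊕ Q))
n6 = n5 ⊕ n2 = ((P ⊕ Q) ⊼ ((R ⊼ (Q ⊕ P)) ⊼ (P ⊕ Q))) ⊕ (Q ⊕ P)
At P=0, Q=0, R=0: circuit gives 1, formula gives 0.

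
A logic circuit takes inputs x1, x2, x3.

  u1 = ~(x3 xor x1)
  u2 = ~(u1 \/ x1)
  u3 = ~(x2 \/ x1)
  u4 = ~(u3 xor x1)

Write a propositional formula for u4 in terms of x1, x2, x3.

~((~(x2 \/ x1)) xor x1)

u3 = ~(x2 \/ x1)
u4 = ~(u3 xor x1) = ~((~(x2 \/ x1)) xor x1)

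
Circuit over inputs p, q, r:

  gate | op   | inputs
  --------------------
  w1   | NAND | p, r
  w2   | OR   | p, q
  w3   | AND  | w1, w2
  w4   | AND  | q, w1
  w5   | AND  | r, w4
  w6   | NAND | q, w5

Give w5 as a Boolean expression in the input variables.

w1 = p NAND r
w4 = q AND w1 = q AND (p NAND r)
w5 = r AND w4 = r AND (q AND (p NAND r))

r AND (q AND (p NAND r))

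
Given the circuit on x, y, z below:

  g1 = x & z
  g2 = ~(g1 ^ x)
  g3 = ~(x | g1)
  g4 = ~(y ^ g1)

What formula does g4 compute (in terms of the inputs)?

g1 = x & z
g4 = ~(y ^ g1) = ~(y ^ (x & z))

~(y ^ (x & z))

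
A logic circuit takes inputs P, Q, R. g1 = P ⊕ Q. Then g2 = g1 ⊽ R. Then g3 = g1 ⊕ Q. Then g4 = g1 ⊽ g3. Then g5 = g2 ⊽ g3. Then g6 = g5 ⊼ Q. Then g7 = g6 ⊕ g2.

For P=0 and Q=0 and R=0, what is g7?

0

g1 = 0 ⊕ 0 = 0
g2 = 0 ⊽ 0 = 1
g3 = 0 ⊕ 0 = 0
g5 = 1 ⊽ 0 = 0
g6 = 0 ⊼ 0 = 1
g7 = 1 ⊕ 1 = 0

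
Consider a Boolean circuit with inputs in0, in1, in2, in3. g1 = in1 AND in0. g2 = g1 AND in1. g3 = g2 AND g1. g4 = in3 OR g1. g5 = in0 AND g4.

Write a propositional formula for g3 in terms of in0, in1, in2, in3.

((in1 AND in0) AND in1) AND (in1 AND in0)

g1 = in1 AND in0
g2 = g1 AND in1 = (in1 AND in0) AND in1
g3 = g2 AND g1 = ((in1 AND in0) AND in1) AND (in1 AND in0)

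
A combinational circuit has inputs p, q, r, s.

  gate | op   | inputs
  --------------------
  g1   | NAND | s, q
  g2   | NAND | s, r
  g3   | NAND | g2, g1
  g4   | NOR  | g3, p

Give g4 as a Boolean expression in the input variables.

((s NAND r) NAND (s NAND q)) NOR p

g1 = s NAND q
g2 = s NAND r
g3 = g2 NAND g1 = (s NAND r) NAND (s NAND q)
g4 = g3 NOR p = ((s NAND r) NAND (s NAND q)) NOR p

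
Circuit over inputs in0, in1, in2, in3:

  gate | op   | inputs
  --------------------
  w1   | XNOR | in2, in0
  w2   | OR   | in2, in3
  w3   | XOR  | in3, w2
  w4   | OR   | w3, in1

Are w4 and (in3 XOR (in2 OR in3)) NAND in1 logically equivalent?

No

w2 = in2 OR in3
w3 = in3 XOR w2 = in3 XOR (in2 OR in3)
w4 = w3 OR in1 = (in3 XOR (in2 OR in3)) OR in1
At in0=0, in1=0, in2=0, in3=0: circuit gives 0, formula gives 1.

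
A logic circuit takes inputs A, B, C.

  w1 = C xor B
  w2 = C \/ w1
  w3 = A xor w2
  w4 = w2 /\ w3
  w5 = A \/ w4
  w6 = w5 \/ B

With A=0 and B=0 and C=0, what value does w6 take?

0

w1 = 0 xor 0 = 0
w2 = 0 \/ 0 = 0
w3 = 0 xor 0 = 0
w4 = 0 /\ 0 = 0
w5 = 0 \/ 0 = 0
w6 = 0 \/ 0 = 0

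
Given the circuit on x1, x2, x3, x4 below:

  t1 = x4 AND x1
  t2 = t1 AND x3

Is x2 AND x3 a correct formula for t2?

t1 = x4 AND x1
t2 = t1 AND x3 = (x4 AND x1) AND x3
At x1=0, x2=1, x3=1, x4=0: circuit gives 0, formula gives 1.

No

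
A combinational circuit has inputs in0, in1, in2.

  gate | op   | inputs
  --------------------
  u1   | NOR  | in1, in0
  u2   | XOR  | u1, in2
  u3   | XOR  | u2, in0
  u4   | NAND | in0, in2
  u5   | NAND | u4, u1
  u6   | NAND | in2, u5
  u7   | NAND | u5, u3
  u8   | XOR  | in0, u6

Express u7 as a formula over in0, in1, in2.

u1 = in1 NOR in0
u2 = u1 XOR in2 = (in1 NOR in0) XOR in2
u3 = u2 XOR in0 = ((in1 NOR in0) XOR in2) XOR in0
u4 = in0 NAND in2
u5 = u4 NAND u1 = (in0 NAND in2) NAND (in1 NOR in0)
u7 = u5 NAND u3 = ((in0 NAND in2) NAND (in1 NOR in0)) NAND (((in1 NOR in0) XOR in2) XOR in0)

((in0 NAND in2) NAND (in1 NOR in0)) NAND (((in1 NOR in0) XOR in2) XOR in0)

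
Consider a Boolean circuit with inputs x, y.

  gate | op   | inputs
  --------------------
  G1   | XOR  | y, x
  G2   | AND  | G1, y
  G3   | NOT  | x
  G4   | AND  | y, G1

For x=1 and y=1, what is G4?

0

G1 = 1 XOR 1 = 0
G4 = 1 AND 0 = 0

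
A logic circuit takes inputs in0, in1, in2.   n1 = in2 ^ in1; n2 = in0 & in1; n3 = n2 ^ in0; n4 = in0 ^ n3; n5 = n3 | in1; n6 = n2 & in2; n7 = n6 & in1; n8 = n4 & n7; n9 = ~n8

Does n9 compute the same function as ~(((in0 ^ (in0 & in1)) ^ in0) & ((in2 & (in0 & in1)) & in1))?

Yes

n2 = in0 & in1
n3 = n2 ^ in0 = (in0 & in1) ^ in0
n4 = in0 ^ n3 = in0 ^ ((in0 & in1) ^ in0)
n6 = n2 & in2 = (in0 & in1) & in2
n7 = n6 & in1 = ((in0 & in1) & in2) & in1
n8 = n4 & n7 = (in0 ^ ((in0 & in1) ^ in0)) & (((in0 & in1) & in2) & in1)
n9 = ~n8 = ~((in0 ^ ((in0 & in1) ^ in0)) & (((in0 & in1) & in2) & in1))
At in0=1, in1=1, in2=1: circuit gives 0, formula gives 0.
At in0=0, in1=0, in2=0: circuit gives 1, formula gives 1.
Agrees on all 8 inputs.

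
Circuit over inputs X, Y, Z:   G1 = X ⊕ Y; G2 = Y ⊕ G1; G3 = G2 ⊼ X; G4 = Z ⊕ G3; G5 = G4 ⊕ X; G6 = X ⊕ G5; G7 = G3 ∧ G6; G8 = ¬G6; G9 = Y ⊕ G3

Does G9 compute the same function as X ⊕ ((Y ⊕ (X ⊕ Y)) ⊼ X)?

G1 = X ⊕ Y
G2 = Y ⊕ G1 = Y ⊕ (X ⊕ Y)
G3 = G2 ⊼ X = (Y ⊕ (X ⊕ Y)) ⊼ X
G9 = Y ⊕ G3 = Y ⊕ ((Y ⊕ (X ⊕ Y)) ⊼ X)
At X=0, Y=1, Z=0: circuit gives 0, formula gives 1.

No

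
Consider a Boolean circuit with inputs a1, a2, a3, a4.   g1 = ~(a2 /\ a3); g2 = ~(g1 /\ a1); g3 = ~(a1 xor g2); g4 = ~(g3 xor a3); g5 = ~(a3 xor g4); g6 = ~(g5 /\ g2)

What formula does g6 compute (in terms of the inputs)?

g1 = ~(a2 /\ a3)
g2 = ~(g1 /\ a1) = ~((~(a2 /\ a3)) /\ a1)
g3 = ~(a1 xor g2) = ~(a1 xor (~((~(a2 /\ a3)) /\ a1)))
g4 = ~(g3 xor a3) = ~((~(a1 xor (~((~(a2 /\ a3)) /\ a1)))) xor a3)
g5 = ~(a3 xor g4) = ~(a3 xor (~((~(a1 xor (~((~(a2 /\ a3)) /\ a1)))) xor a3)))
g6 = ~(g5 /\ g2) = ~((~(a3 xor (~((~(a1 xor (~((~(a2 /\ a3)) /\ a1)))) xor a3)))) /\ (~((~(a2 /\ a3)) /\ a1)))

~((~(a3 xor (~((~(a1 xor (~((~(a2 /\ a3)) /\ a1)))) xor a3)))) /\ (~((~(a2 /\ a3)) /\ a1)))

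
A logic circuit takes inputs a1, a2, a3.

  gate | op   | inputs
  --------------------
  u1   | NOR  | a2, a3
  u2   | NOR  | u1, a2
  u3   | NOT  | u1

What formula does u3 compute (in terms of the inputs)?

u1 = a2 NOR a3
u3 = NOT u1 = NOT (a2 NOR a3)

NOT (a2 NOR a3)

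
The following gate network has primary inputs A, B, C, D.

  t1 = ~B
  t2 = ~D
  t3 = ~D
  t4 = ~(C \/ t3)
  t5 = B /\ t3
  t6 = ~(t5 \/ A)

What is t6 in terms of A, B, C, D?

t3 = ~D
t5 = B /\ t3 = B /\ ~D
t6 = ~(t5 \/ A) = ~((B /\ ~D) \/ A)

~((B /\ ~D) \/ A)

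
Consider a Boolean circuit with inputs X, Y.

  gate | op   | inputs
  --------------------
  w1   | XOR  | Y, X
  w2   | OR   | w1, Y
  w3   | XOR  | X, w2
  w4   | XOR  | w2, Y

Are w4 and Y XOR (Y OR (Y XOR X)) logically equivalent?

w1 = Y XOR X
w2 = w1 OR Y = (Y XOR X) OR Y
w4 = w2 XOR Y = ((Y XOR X) OR Y) XOR Y
At X=0, Y=0: circuit gives 0, formula gives 0.
At X=1, Y=0: circuit gives 1, formula gives 1.
Agrees on all 4 inputs.

Yes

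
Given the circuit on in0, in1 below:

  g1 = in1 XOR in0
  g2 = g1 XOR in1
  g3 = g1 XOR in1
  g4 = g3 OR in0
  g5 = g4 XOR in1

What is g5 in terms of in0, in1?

g1 = in1 XOR in0
g3 = g1 XOR in1 = (in1 XOR in0) XOR in1
g4 = g3 OR in0 = ((in1 XOR in0) XOR in1) OR in0
g5 = g4 XOR in1 = (((in1 XOR in0) XOR in1) OR in0) XOR in1

(((in1 XOR in0) XOR in1) OR in0) XOR in1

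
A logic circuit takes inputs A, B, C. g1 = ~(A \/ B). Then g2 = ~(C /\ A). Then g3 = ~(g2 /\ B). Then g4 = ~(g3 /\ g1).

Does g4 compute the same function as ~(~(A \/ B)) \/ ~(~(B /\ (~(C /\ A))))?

Yes

g1 = ~(A \/ B)
g2 = ~(C /\ A)
g3 = ~(g2 /\ B) = ~((~(C /\ A)) /\ B)
g4 = ~(g3 /\ g1) = ~((~((~(C /\ A)) /\ B)) /\ (~(A \/ B)))
At A=0, B=0, C=0: circuit gives 0, formula gives 0.
At A=0, B=1, C=0: circuit gives 1, formula gives 1.
Agrees on all 8 inputs.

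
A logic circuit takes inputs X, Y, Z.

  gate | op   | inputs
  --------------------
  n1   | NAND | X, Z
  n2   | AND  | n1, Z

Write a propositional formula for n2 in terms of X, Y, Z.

(X NAND Z) AND Z

n1 = X NAND Z
n2 = n1 AND Z = (X NAND Z) AND Z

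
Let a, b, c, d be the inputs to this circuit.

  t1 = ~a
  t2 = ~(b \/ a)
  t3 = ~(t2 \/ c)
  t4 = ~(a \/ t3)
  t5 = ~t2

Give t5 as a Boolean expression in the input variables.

~(~(b \/ a))

t2 = ~(b \/ a)
t5 = ~t2 = ~(~(b \/ a))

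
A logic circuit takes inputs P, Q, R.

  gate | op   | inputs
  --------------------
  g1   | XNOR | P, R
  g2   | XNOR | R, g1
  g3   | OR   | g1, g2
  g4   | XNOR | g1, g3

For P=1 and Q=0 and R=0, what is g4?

0

g1 = 1 XNOR 0 = 0
g2 = 0 XNOR 0 = 1
g3 = 0 OR 1 = 1
g4 = 0 XNOR 1 = 0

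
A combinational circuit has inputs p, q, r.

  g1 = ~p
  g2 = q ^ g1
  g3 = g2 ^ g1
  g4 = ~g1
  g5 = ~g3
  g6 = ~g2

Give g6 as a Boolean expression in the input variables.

g1 = ~p
g2 = q ^ g1 = q ^ ~p
g6 = ~g2 = ~(q ^ ~p)

~(q ^ ~p)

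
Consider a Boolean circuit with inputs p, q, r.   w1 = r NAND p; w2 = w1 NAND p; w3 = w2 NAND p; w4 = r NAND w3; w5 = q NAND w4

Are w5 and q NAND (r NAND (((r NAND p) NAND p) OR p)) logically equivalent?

No

w1 = r NAND p
w2 = w1 NAND p = (r NAND p) NAND p
w3 = w2 NAND p = ((r NAND p) NAND p) NAND p
w4 = r NAND w3 = r NAND (((r NAND p) NAND p) NAND p)
w5 = q NAND w4 = q NAND (r NAND (((r NAND p) NAND p) NAND p))
At p=1, q=1, r=1: circuit gives 0, formula gives 1.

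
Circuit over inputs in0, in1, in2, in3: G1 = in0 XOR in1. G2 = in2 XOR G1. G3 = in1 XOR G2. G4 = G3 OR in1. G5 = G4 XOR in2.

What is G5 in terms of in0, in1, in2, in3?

((in1 XOR (in2 XOR (in0 XOR in1))) OR in1) XOR in2

G1 = in0 XOR in1
G2 = in2 XOR G1 = in2 XOR (in0 XOR in1)
G3 = in1 XOR G2 = in1 XOR (in2 XOR (in0 XOR in1))
G4 = G3 OR in1 = (in1 XOR (in2 XOR (in0 XOR in1))) OR in1
G5 = G4 XOR in2 = ((in1 XOR (in2 XOR (in0 XOR in1))) OR in1) XOR in2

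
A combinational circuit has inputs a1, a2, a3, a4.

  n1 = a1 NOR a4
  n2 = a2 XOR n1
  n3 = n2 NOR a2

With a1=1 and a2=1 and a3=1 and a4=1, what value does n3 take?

0

n1 = 1 NOR 1 = 0
n2 = 1 XOR 0 = 1
n3 = 1 NOR 1 = 0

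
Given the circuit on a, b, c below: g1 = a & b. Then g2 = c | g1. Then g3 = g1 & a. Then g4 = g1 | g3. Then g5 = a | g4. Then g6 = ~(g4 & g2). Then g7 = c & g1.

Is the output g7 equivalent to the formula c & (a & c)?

g1 = a & b
g7 = c & g1 = c & (a & b)
At a=1, b=0, c=1: circuit gives 0, formula gives 1.

No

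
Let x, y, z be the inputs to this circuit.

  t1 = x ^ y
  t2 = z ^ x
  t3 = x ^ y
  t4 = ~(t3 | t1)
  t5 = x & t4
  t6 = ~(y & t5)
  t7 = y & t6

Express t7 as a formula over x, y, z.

t1 = x ^ y
t3 = x ^ y
t4 = ~(t3 | t1) = ~((x ^ y) | (x ^ y))
t5 = x & t4 = x & (~((x ^ y) | (x ^ y)))
t6 = ~(y & t5) = ~(y & (x & (~((x ^ y) | (x ^ y)))))
t7 = y & t6 = y & (~(y & (x & (~((x ^ y) | (x ^ y))))))

y & (~(y & (x & (~((x ^ y) | (x ^ y))))))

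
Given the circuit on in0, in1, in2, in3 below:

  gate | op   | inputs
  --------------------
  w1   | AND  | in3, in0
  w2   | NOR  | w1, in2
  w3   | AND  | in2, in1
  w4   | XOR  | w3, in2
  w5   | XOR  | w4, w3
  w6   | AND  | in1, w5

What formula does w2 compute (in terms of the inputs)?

(in3 AND in0) NOR in2

w1 = in3 AND in0
w2 = w1 NOR in2 = (in3 AND in0) NOR in2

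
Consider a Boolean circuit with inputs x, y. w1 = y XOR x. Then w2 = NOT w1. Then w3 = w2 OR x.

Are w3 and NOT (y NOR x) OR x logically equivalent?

w1 = y XOR x
w2 = NOT w1 = NOT (y XOR x)
w3 = w2 OR x = NOT (y XOR x) OR x
At x=0, y=0: circuit gives 1, formula gives 0.

No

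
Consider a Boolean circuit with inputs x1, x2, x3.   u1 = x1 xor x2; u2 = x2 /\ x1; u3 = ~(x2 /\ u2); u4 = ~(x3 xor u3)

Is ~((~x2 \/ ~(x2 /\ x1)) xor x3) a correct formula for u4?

u2 = x2 /\ x1
u3 = ~(x2 /\ u2) = ~(x2 /\ (x2 /\ x1))
u4 = ~(x3 xor u3) = ~(x3 xor (~(x2 /\ (x2 /\ x1))))
At x1=0, x2=0, x3=0: circuit gives 0, formula gives 0.
At x1=0, x2=0, x3=1: circuit gives 1, formula gives 1.
Agrees on all 8 inputs.

Yes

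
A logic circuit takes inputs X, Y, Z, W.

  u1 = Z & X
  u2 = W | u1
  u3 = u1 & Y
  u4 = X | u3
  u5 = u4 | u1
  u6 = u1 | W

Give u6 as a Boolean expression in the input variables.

(Z & X) | W

u1 = Z & X
u6 = u1 | W = (Z & X) | W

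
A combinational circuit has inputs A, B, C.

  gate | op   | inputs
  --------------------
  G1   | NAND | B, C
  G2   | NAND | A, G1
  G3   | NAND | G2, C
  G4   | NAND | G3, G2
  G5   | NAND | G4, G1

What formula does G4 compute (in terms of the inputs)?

((A NAND (B NAND C)) NAND C) NAND (A NAND (B NAND C))

G1 = B NAND C
G2 = A NAND G1 = A NAND (B NAND C)
G3 = G2 NAND C = (A NAND (B NAND C)) NAND C
G4 = G3 NAND G2 = ((A NAND (B NAND C)) NAND C) NAND (A NAND (B NAND C))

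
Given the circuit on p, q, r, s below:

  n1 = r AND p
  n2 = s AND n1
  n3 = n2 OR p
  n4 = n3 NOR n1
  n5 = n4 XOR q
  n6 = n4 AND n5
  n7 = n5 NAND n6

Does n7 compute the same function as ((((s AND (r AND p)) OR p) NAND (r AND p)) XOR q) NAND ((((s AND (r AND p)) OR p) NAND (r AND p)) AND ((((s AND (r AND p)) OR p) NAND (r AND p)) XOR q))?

No

n1 = r AND p
n2 = s AND n1 = s AND (r AND p)
n3 = n2 OR p = (s AND (r AND p)) OR p
n4 = n3 NOR n1 = ((s AND (r AND p)) OR p) NOR (r AND p)
n5 = n4 XOR q = (((s AND (r AND p)) OR p) NOR (r AND p)) XOR q
n6 = n4 AND n5 = (((s AND (r AND p)) OR p) NOR (r AND p)) AND ((((s AND (r AND p)) OR p) NOR (r AND p)) XOR q)
n7 = n5 NAND n6 = ((((s AND (r AND p)) OR p) NOR (r AND p)) XOR q) NAND ((((s AND (r AND p)) OR p) NOR (r AND p)) AND ((((s AND (r AND p)) OR p) NOR (r AND p)) XOR q))
At p=1, q=0, r=0, s=0: circuit gives 1, formula gives 0.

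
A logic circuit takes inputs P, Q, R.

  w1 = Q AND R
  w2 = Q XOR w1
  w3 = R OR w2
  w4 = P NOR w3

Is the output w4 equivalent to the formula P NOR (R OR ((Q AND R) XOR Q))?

w1 = Q AND R
w2 = Q XOR w1 = Q XOR (Q AND R)
w3 = R OR w2 = R OR (Q XOR (Q AND R))
w4 = P NOR w3 = P NOR (R OR (Q XOR (Q AND R)))
At P=0, Q=0, R=1: circuit gives 0, formula gives 0.
At P=0, Q=0, R=0: circuit gives 1, formula gives 1.
Agrees on all 8 inputs.

Yes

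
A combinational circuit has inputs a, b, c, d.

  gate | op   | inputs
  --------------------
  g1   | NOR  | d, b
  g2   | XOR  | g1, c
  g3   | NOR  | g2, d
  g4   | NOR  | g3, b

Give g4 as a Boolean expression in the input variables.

(((d NOR b) XOR c) NOR d) NOR b

g1 = d NOR b
g2 = g1 XOR c = (d NOR b) XOR c
g3 = g2 NOR d = ((d NOR b) XOR c) NOR d
g4 = g3 NOR b = (((d NOR b) XOR c) NOR d) NOR b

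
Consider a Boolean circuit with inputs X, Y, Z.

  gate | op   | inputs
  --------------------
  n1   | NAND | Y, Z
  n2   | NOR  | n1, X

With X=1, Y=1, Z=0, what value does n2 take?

n1 = 1 NAND 0 = 1
n2 = 1 NOR 1 = 0

0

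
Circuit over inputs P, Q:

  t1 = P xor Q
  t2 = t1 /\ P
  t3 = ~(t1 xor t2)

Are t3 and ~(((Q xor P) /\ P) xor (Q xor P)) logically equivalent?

Yes

t1 = P xor Q
t2 = t1 /\ P = (P xor Q) /\ P
t3 = ~(t1 xor t2) = ~((P xor Q) xor ((P xor Q) /\ P))
At P=0, Q=1: circuit gives 0, formula gives 0.
At P=0, Q=0: circuit gives 1, formula gives 1.
Agrees on all 4 inputs.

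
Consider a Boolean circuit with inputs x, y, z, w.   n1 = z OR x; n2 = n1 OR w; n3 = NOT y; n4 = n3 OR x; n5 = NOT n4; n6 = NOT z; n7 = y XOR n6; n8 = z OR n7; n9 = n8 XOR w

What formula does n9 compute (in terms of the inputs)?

(z OR (y XOR NOT z)) XOR w

n6 = NOT z
n7 = y XOR n6 = y XOR NOT z
n8 = z OR n7 = z OR (y XOR NOT z)
n9 = n8 XOR w = (z OR (y XOR NOT z)) XOR w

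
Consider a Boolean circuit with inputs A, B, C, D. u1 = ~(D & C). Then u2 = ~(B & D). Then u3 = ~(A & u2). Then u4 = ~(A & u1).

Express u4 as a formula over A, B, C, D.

u1 = ~(D & C)
u4 = ~(A & u1) = ~(A & (~(D & C)))

~(A & (~(D & C)))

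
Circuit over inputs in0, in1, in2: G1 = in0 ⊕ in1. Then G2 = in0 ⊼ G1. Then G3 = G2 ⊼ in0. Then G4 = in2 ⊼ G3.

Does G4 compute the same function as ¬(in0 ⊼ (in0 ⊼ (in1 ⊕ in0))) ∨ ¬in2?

G1 = in0 ⊕ in1
G2 = in0 ⊼ G1 = in0 ⊼ (in0 ⊕ in1)
G3 = G2 ⊼ in0 = (in0 ⊼ (in0 ⊕ in1)) ⊼ in0
G4 = in2 ⊼ G3 = in2 ⊼ ((in0 ⊼ (in0 ⊕ in1)) ⊼ in0)
At in0=0, in1=0, in2=1: circuit gives 0, formula gives 0.
At in0=0, in1=0, in2=0: circuit gives 1, formula gives 1.
Agrees on all 8 inputs.

Yes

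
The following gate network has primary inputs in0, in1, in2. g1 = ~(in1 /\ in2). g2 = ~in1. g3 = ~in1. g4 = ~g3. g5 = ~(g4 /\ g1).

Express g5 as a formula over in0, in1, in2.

g1 = ~(in1 /\ in2)
g3 = ~in1
g4 = ~g3 = ~~in1
g5 = ~(g4 /\ g1) = ~(~~in1 /\ (~(in1 /\ in2)))

~(~~in1 /\ (~(in1 /\ in2)))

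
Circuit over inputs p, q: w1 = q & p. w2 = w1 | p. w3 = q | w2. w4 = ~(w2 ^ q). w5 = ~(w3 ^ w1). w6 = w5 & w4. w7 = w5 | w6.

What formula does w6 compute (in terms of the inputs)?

w1 = q & p
w2 = w1 | p = (q & p) | p
w3 = q | w2 = q | ((q & p) | p)
w4 = ~(w2 ^ q) = ~(((q & p) | p) ^ q)
w5 = ~(w3 ^ w1) = ~((q | ((q & p) | p)) ^ (q & p))
w6 = w5 & w4 = (~((q | ((q & p) | p)) ^ (q & p))) & (~(((q & p) | p) ^ q))

(~((q | ((q & p) | p)) ^ (q & p))) & (~(((q & p) | p) ^ q))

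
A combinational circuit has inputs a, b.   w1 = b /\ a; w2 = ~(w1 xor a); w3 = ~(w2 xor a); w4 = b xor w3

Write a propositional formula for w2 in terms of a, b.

w1 = b /\ a
w2 = ~(w1 xor a) = ~((b /\ a) xor a)

~((b /\ a) xor a)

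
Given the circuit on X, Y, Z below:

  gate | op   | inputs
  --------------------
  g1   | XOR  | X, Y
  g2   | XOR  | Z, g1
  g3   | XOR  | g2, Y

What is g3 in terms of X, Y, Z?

g1 = X XOR Y
g2 = Z XOR g1 = Z XOR (X XOR Y)
g3 = g2 XOR Y = (Z XOR (X XOR Y)) XOR Y

(Z XOR (X XOR Y)) XOR Y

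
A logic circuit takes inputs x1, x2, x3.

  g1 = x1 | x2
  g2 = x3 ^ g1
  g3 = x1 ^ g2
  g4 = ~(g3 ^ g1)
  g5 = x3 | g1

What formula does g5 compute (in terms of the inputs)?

x3 | (x1 | x2)

g1 = x1 | x2
g5 = x3 | g1 = x3 | (x1 | x2)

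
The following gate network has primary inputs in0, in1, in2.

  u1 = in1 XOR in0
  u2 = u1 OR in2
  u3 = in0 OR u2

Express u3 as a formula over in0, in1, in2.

in0 OR ((in1 XOR in0) OR in2)

u1 = in1 XOR in0
u2 = u1 OR in2 = (in1 XOR in0) OR in2
u3 = in0 OR u2 = in0 OR ((in1 XOR in0) OR in2)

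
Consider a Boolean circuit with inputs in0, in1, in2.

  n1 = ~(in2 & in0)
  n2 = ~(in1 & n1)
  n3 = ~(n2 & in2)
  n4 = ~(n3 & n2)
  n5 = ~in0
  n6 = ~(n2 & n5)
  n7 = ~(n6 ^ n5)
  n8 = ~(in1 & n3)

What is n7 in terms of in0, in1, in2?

n1 = ~(in2 & in0)
n2 = ~(in1 & n1) = ~(in1 & (~(in2 & in0)))
n5 = ~in0
n6 = ~(n2 & n5) = ~((~(in1 & (~(in2 & in0)))) & ~in0)
n7 = ~(n6 ^ n5) = ~((~((~(in1 & (~(in2 & in0)))) & ~in0)) ^ ~in0)

~((~((~(in1 & (~(in2 & in0)))) & ~in0)) ^ ~in0)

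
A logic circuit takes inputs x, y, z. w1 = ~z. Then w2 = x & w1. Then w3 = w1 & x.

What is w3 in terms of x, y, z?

w1 = ~z
w3 = w1 & x = ~z & x

~z & x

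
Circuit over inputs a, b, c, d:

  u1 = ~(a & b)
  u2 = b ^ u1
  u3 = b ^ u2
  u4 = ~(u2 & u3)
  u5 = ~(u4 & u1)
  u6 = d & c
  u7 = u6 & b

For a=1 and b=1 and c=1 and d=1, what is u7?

u6 = 1 & 1 = 1
u7 = 1 & 1 = 1

1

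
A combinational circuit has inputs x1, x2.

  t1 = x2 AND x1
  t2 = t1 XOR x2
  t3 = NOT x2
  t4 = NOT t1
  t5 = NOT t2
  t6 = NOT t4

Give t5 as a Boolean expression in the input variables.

t1 = x2 AND x1
t2 = t1 XOR x2 = (x2 AND x1) XOR x2
t5 = NOT t2 = NOT ((x2 AND x1) XOR x2)

NOT ((x2 AND x1) XOR x2)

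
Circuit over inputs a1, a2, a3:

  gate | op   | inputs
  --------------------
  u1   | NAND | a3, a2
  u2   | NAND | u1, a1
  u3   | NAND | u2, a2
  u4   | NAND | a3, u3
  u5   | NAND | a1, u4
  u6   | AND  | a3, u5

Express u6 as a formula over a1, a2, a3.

u1 = a3 NAND a2
u2 = u1 NAND a1 = (a3 NAND a2) NAND a1
u3 = u2 NAND a2 = ((a3 NAND a2) NAND a1) NAND a2
u4 = a3 NAND u3 = a3 NAND (((a3 NAND a2) NAND a1) NAND a2)
u5 = a1 NAND u4 = a1 NAND (a3 NAND (((a3 NAND a2) NAND a1) NAND a2))
u6 = a3 AND u5 = a3 AND (a1 NAND (a3 NAND (((a3 NAND a2) NAND a1) NAND a2)))

a3 AND (a1 NAND (a3 NAND (((a3 NAND a2) NAND a1) NAND a2)))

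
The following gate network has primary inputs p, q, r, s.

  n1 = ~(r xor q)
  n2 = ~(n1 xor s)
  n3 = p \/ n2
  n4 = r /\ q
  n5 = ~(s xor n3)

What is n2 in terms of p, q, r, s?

~((~(r xor q)) xor s)

n1 = ~(r xor q)
n2 = ~(n1 xor s) = ~((~(r xor q)) xor s)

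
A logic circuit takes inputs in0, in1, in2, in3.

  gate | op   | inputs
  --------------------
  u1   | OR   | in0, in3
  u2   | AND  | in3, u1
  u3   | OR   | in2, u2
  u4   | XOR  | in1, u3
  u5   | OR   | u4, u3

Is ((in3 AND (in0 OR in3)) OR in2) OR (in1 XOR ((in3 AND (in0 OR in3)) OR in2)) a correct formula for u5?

u1 = in0 OR in3
u2 = in3 AND u1 = in3 AND (in0 OR in3)
u3 = in2 OR u2 = in2 OR (in3 AND (in0 OR in3))
u4 = in1 XOR u3 = in1 XOR (in2 OR (in3 AND (in0 OR in3)))
u5 = u4 OR u3 = (in1 XOR (in2 OR (in3 AND (in0 OR in3)))) OR (in2 OR (in3 AND (in0 OR in3)))
At in0=0, in1=0, in2=0, in3=0: circuit gives 0, formula gives 0.
At in0=0, in1=0, in2=0, in3=1: circuit gives 1, formula gives 1.
Agrees on all 16 inputs.

Yes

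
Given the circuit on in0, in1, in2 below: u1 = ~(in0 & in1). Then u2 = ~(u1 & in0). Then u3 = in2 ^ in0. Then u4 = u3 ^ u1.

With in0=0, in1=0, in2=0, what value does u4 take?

1

u1 = ~(0 & 0) = 1
u3 = 0 ^ 0 = 0
u4 = 0 ^ 1 = 1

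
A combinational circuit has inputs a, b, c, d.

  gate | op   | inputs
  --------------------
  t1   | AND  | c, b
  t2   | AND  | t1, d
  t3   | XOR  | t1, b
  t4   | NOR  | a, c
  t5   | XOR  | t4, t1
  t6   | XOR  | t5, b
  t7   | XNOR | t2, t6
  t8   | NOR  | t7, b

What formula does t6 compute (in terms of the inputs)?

t1 = c AND b
t4 = a NOR c
t5 = t4 XOR t1 = (a NOR c) XOR (c AND b)
t6 = t5 XOR b = ((a NOR c) XOR (c AND b)) XOR b

((a NOR c) XOR (c AND b)) XOR b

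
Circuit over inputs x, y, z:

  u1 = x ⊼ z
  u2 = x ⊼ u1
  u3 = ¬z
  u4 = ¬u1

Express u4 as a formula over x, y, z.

u1 = x ⊼ z
u4 = ¬u1 = ¬(x ⊼ z)

¬(x ⊼ z)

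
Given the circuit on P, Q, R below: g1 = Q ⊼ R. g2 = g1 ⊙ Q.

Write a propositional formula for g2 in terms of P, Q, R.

g1 = Q ⊼ R
g2 = g1 ⊙ Q = (Q ⊼ R) ⊙ Q

(Q ⊼ R) ⊙ Q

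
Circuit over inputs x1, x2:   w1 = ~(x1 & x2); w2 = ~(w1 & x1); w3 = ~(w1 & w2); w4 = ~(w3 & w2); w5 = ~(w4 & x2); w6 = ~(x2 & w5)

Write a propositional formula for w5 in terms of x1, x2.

~((~((~((~(x1 & x2)) & (~((~(x1 & x2)) & x1)))) & (~((~(x1 & x2)) & x1)))) & x2)

w1 = ~(x1 & x2)
w2 = ~(w1 & x1) = ~((~(x1 & x2)) & x1)
w3 = ~(w1 & w2) = ~((~(x1 & x2)) & (~((~(x1 & x2)) & x1)))
w4 = ~(w3 & w2) = ~((~((~(x1 & x2)) & (~((~(x1 & x2)) & x1)))) & (~((~(x1 & x2)) & x1)))
w5 = ~(w4 & x2) = ~((~((~((~(x1 & x2)) & (~((~(x1 & x2)) & x1)))) & (~((~(x1 & x2)) & x1)))) & x2)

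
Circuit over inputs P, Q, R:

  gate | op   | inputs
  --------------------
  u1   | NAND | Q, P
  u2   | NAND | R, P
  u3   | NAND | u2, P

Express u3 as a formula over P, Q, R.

(R NAND P) NAND P

u2 = R NAND P
u3 = u2 NAND P = (R NAND P) NAND P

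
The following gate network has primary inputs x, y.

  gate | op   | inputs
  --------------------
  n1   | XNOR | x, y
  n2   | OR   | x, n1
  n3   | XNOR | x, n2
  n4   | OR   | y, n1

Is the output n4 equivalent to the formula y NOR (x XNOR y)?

n1 = x XNOR y
n4 = y OR n1 = y OR (x XNOR y)
At x=0, y=0: circuit gives 1, formula gives 0.

No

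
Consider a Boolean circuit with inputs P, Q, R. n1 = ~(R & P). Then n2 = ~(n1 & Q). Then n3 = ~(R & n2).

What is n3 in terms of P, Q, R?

n1 = ~(R & P)
n2 = ~(n1 & Q) = ~((~(R & P)) & Q)
n3 = ~(R & n2) = ~(R & (~((~(R & P)) & Q)))

~(R & (~((~(R & P)) & Q)))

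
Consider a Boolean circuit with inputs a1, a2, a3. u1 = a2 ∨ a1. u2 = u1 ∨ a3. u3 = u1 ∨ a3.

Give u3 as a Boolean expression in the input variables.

u1 = a2 ∨ a1
u3 = u1 ∨ a3 = (a2 ∨ a1) ∨ a3

(a2 ∨ a1) ∨ a3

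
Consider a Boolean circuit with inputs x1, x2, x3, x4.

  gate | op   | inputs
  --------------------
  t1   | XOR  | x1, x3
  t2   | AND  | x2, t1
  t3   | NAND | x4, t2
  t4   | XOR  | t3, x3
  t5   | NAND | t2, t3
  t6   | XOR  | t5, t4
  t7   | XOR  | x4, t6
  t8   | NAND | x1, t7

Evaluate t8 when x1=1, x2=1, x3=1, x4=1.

1

t1 = 1 XOR 1 = 0
t2 = 1 AND 0 = 0
t3 = 1 NAND 0 = 1
t4 = 1 XOR 1 = 0
t5 = 0 NAND 1 = 1
t6 = 1 XOR 0 = 1
t7 = 1 XOR 1 = 0
t8 = 1 NAND 0 = 1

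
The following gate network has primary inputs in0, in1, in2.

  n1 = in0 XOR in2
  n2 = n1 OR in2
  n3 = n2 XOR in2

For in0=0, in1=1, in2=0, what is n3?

0

n1 = 0 XOR 0 = 0
n2 = 0 OR 0 = 0
n3 = 0 XOR 0 = 0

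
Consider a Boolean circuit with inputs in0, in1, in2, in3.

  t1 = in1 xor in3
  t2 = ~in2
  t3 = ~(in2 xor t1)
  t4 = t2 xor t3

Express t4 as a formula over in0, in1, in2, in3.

t1 = in1 xor in3
t2 = ~in2
t3 = ~(in2 xor t1) = ~(in2 xor (in1 xor in3))
t4 = t2 xor t3 = ~in2 xor (~(in2 xor (in1 xor in3)))

~in2 xor (~(in2 xor (in1 xor in3)))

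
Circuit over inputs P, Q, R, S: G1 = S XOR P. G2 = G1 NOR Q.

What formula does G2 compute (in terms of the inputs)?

(S XOR P) NOR Q

G1 = S XOR P
G2 = G1 NOR Q = (S XOR P) NOR Q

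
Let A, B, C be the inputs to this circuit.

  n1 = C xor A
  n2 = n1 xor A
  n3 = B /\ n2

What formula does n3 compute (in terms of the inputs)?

n1 = C xor A
n2 = n1 xor A = (C xor A) xor A
n3 = B /\ n2 = B /\ ((C xor A) xor A)

B /\ ((C xor A) xor A)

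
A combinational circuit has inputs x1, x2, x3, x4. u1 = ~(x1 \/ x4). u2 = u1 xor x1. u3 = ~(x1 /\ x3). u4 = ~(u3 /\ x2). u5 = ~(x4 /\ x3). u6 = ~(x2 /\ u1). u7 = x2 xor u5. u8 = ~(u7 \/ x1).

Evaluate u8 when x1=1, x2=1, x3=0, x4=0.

0

u5 = ~(0 /\ 0) = 1
u7 = 1 xor 1 = 0
u8 = ~(0 \/ 1) = 0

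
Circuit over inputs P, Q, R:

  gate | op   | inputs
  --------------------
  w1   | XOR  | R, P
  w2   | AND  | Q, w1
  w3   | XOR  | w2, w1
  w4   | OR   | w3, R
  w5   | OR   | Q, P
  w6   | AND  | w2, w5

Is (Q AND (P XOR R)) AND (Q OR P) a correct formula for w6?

w1 = R XOR P
w2 = Q AND w1 = Q AND (R XOR P)
w5 = Q OR P
w6 = w2 AND w5 = (Q AND (R XOR P)) AND (Q OR P)
At P=0, Q=0, R=0: circuit gives 0, formula gives 0.
At P=0, Q=1, R=1: circuit gives 1, formula gives 1.
Agrees on all 8 inputs.

Yes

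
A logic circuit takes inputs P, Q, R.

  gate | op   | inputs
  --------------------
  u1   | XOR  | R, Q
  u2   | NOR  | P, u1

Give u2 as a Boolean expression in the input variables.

u1 = R XOR Q
u2 = P NOR u1 = P NOR (R XOR Q)

P NOR (R XOR Q)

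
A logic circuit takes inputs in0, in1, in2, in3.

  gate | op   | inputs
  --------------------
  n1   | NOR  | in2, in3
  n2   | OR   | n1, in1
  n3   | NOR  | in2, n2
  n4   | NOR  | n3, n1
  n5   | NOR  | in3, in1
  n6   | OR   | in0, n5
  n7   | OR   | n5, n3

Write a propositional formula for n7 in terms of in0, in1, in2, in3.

(in3 NOR in1) OR (in2 NOR ((in2 NOR in3) OR in1))

n1 = in2 NOR in3
n2 = n1 OR in1 = (in2 NOR in3) OR in1
n3 = in2 NOR n2 = in2 NOR ((in2 NOR in3) OR in1)
n5 = in3 NOR in1
n7 = n5 OR n3 = (in3 NOR in1) OR (in2 NOR ((in2 NOR in3) OR in1))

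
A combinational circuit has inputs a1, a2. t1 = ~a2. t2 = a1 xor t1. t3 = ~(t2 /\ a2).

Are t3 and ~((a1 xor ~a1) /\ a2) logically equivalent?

No

t1 = ~a2
t2 = a1 xor t1 = a1 xor ~a2
t3 = ~(t2 /\ a2) = ~((a1 xor ~a2) /\ a2)
At a1=0, a2=1: circuit gives 1, formula gives 0.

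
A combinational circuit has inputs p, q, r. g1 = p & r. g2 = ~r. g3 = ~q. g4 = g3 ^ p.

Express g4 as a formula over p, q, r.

~q ^ p

g3 = ~q
g4 = g3 ^ p = ~q ^ p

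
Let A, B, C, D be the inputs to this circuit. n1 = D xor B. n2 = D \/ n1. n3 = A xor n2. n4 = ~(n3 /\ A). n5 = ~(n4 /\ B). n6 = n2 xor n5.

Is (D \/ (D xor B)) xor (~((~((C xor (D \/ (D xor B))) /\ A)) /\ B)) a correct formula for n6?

No

n1 = D xor B
n2 = D \/ n1 = D \/ (D xor B)
n3 = A xor n2 = A xor (D \/ (D xor B))
n4 = ~(n3 /\ A) = ~((A xor (D \/ (D xor B))) /\ A)
n5 = ~(n4 /\ B) = ~((~((A xor (D \/ (D xor B))) /\ A)) /\ B)
n6 = n2 xor n5 = (D \/ (D xor B)) xor (~((~((A xor (D \/ (D xor B))) /\ A)) /\ B))
At A=1, B=1, C=0, D=0: circuit gives 1, formula gives 0.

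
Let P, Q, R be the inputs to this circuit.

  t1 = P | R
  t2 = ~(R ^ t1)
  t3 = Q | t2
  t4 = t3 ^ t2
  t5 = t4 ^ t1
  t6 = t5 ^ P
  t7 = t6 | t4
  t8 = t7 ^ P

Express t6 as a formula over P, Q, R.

t1 = P | R
t2 = ~(R ^ t1) = ~(R ^ (P | R))
t3 = Q | t2 = Q | (~(R ^ (P | R)))
t4 = t3 ^ t2 = (Q | (~(R ^ (P | R)))) ^ (~(R ^ (P | R)))
t5 = t4 ^ t1 = ((Q | (~(R ^ (P | R)))) ^ (~(R ^ (P | R)))) ^ (P | R)
t6 = t5 ^ P = (((Q | (~(R ^ (P | R)))) ^ (~(R ^ (P | R)))) ^ (P | R)) ^ P

(((Q | (~(R ^ (P | R)))) ^ (~(R ^ (P | R)))) ^ (P | R)) ^ P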